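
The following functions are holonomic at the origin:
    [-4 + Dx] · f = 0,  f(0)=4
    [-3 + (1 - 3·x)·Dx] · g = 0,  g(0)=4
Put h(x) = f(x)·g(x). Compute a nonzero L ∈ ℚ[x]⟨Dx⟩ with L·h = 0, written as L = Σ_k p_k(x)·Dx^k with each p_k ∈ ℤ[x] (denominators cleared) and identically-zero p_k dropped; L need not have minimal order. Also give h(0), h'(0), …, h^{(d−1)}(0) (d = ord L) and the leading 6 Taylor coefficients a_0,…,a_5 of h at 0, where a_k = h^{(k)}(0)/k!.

L = (7 - 12·x) + (-1 + 3·x)·Dx  (order 1).
h: a_k = 16, 112, 464, 4688/3, 14576/3, 220688/15, …
ICs: h(0) = 16.

f: a_k = 4, 16, 32, 128/3, 128/3, 512/15, …
g: a_k = 4, 12, 36, 108, 324, 972, …
f·g: L₀ = L_f ⊗_s L_g, ord ≤ 1·1.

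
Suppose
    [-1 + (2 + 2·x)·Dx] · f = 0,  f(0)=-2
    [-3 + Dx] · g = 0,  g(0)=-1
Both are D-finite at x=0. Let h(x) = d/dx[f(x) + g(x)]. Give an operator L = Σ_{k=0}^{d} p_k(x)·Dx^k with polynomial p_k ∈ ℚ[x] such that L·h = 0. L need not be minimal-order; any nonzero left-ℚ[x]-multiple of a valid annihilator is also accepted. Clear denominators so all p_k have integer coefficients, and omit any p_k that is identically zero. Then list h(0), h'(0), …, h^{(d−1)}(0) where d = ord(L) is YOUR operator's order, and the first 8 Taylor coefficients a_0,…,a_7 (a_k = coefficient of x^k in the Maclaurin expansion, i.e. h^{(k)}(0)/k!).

f: a_k = -2, -1, 1/4, -1/8, 5/64, -7/128, 21/512, -33/1024, …
g: a_k = -1, -3, -9/2, -9/2, -27/8, -81/40, -81/80, -243/560, …
h₀=f+g: left-lcm gives L₀, ord ≤ 2.
Differentiate: ansatz ord ≤ ord L₀ ⇒ L.
L = (-27 - 18·x) + (-33 - 72·x - 36·x^2)·Dx + (14 + 26·x + 12·x^2)·Dx^2  (order 2).
h: a_k = -4, -17/2, -111/8, -211/16, -1331/128, -7461/1280, -16707/5120, -78297/71680, …
ICs: h(0) = -4, h′(0) = -17/2.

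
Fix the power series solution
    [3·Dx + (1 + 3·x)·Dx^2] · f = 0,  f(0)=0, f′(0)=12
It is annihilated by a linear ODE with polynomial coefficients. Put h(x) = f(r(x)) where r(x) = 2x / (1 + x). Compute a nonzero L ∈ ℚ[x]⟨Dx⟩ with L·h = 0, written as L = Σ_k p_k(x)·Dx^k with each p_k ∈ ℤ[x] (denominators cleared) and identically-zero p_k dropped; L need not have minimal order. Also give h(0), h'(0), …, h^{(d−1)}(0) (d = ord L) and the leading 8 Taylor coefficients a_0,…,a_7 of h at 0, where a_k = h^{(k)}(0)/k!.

L = (8 + 14·x)·Dx + (1 + 8·x + 7·x^2)·Dx^2  (order 2).
h: a_k = 0, 24, -96, 456, -2400, 67224/5, -78432, 3294168/7, …
ICs: h(0) = 0, h′(0) = 24.

f: a_k = 0, 12, -18, 36, -81, 972/5, -486, 8748/7, …
Change of var in L_f (x↦r) gives L₀.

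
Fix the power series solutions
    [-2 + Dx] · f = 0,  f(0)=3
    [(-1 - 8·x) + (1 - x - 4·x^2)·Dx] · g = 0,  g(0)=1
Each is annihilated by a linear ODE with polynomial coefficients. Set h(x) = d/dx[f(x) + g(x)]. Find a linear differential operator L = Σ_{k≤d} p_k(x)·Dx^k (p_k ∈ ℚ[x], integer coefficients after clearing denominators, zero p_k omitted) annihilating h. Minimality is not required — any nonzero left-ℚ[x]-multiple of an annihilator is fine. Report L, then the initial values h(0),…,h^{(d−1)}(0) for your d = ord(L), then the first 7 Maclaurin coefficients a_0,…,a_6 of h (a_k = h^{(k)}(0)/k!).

L = (34 + 452·x + 512·x^2 + 1920·x^3 + 768·x^4) + (-25 - 228·x - 334·x^2 - 864·x^3 + 160·x^4 + 256·x^5)·Dx + (4 + x + 39·x^2 - 48·x^3 - 272·x^4 - 128·x^5)·Dx^2  (order 2).
h: a_k = 7, 22, 39, 124, 329, 5438/5, 46313/15, …
ICs: h(0) = 7, h′(0) = 22.

f: a_k = 3, 6, 6, 4, 2, 4/5, 4/15, …
g: a_k = 1, 1, 5, 9, 29, 65, 181, …
L₀ := lclm(L_f,L_g); ord L₀ ≤ 1+1.
Derive L from L₀ (diff closure).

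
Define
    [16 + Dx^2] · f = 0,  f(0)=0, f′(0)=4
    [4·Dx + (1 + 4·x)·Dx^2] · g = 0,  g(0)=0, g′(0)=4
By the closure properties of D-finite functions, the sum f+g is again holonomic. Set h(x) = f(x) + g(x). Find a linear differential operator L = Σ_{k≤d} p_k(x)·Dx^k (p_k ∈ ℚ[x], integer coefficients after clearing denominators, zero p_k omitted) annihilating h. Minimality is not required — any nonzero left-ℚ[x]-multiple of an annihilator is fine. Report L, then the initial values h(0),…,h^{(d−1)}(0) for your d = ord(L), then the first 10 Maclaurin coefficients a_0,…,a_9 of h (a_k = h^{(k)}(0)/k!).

L = (448 + 512·x + 1024·x^2)·Dx + (48 + 320·x + 768·x^2 + 1024·x^3)·Dx^2 + (28 + 32·x + 64·x^2)·Dx^3 + (3 + 20·x + 48·x^2 + 64·x^3)·Dx^4  (order 4).
h: a_k = 0, 8, -8, 32/3, -64, 640/3, -2048/3, 736256/315, -8192, 82577408/2835, …
ICs: h(0) = 0, h′(0) = 8, h′′(0) = -16, h′′′(0) = 64.

f: a_k = 0, 4, 0, -32/3, 0, 128/15, 0, -1024/315, 0, 2048/2835, …
g: a_k = 0, 4, -8, 64/3, -64, 1024/5, -2048/3, 16384/7, -8192, 262144/9, …
Weyl lclm of L_f,L_g ⇒ L₀ (ord ≤ 4).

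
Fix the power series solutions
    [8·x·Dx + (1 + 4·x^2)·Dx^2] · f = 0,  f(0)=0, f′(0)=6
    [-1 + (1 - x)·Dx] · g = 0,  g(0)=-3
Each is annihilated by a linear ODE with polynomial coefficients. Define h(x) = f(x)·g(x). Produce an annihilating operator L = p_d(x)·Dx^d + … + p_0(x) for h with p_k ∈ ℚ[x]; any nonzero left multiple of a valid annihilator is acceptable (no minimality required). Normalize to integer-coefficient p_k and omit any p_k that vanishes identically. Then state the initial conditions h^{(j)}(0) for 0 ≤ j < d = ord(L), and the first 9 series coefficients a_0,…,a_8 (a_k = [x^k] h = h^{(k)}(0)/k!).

f: a_k = 0, 6, 0, -8, 0, 96/5, 0, -384/7, 0, …
g: a_k = -3, -3, -3, -3, -3, -3, -3, -3, -3, …
Product ⇒ symmetric product L₀, ord ≤ 2.
L = 8·x + (2 - 8·x + 16·x^2)·Dx + (-1 + x - 4·x^2 + 4·x^3)·Dx^2  (order 2).
h: a_k = 0, -18, -18, 6, 6, -258/5, -258/5, 3954/35, 3954/35, …
ICs: h(0) = 0, h′(0) = -18.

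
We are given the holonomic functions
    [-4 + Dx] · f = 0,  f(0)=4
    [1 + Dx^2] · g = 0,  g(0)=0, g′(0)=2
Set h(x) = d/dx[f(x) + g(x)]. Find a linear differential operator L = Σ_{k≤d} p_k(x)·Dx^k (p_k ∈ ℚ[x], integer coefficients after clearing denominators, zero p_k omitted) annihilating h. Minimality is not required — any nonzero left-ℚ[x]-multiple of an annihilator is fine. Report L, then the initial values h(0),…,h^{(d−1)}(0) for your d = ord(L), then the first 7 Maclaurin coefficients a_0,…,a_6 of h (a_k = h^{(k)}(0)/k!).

f: a_k = 4, 16, 32, 128/3, 128/3, 512/15, 1024/45, …
g: a_k = 0, 2, 0, -1/3, 0, 1/60, 0, …
Sum ⇒ L₀ = lclm(L_f,L_g) in ℚ(x)⟨Dx⟩.
Derive L from L₀ (diff closure).
L = 4 - Dx + 4·Dx^2 - Dx^3  (order 3).
h: a_k = 18, 64, 127, 512/3, 683/4, 2048/15, 32767/360, …
ICs: h(0) = 18, h′(0) = 64, h′′(0) = 254.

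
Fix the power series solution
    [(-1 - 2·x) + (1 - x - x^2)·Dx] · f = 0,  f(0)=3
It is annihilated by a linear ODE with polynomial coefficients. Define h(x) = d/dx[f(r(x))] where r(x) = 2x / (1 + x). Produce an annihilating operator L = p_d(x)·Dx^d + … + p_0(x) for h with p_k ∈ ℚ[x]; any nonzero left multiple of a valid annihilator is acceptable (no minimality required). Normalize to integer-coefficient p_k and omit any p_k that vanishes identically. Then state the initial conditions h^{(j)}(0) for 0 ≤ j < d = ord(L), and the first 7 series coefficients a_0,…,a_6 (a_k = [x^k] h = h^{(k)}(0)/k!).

L = (6 + 30·x + 90·x^2 + 50·x^3) + (-1 - 6·x + 30·x^3 + 25·x^4)·Dx  (order 1).
h: a_k = 6, 36, 90, 360, 750, 2700, 5250, …
ICs: h(0) = 6.

f: a_k = 3, 3, 6, 9, 15, 24, 39, …
f∘r: x↦r, Dx↦Dx/r' in L_f ⇒ L₀.
h=h₀': d/dx-closure on L₀ ⇒ L.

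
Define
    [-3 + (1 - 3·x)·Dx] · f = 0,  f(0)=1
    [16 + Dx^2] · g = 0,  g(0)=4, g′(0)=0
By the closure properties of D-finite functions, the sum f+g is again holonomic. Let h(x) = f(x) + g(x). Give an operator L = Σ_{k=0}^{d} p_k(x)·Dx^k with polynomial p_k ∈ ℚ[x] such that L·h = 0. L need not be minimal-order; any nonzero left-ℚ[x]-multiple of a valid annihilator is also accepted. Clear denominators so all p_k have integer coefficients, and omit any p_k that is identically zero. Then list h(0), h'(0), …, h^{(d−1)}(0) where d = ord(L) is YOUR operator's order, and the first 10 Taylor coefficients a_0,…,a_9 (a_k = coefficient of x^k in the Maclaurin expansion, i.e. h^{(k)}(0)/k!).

L = (1680 - 2304·x + 3456·x^2) + (-272 + 1584·x - 3456·x^2 + 3456·x^3)·Dx + (105 - 144·x + 216·x^2)·Dx^2 + (-17 + 99·x - 216·x^2 + 216·x^3)·Dx^3  (order 3).
h: a_k = 5, 3, -23, 27, 371/3, 243, 31781/45, 2187, 2068763/315, 19683, …
ICs: h(0) = 5, h′(0) = 3, h′′(0) = -46.

f: a_k = 1, 3, 9, 27, 81, 243, 729, 2187, 6561, 19683, …
g: a_k = 4, 0, -32, 0, 128/3, 0, -1024/45, 0, 2048/315, 0, …
L₀ := lclm(L_f,L_g); ord L₀ ≤ 1+2.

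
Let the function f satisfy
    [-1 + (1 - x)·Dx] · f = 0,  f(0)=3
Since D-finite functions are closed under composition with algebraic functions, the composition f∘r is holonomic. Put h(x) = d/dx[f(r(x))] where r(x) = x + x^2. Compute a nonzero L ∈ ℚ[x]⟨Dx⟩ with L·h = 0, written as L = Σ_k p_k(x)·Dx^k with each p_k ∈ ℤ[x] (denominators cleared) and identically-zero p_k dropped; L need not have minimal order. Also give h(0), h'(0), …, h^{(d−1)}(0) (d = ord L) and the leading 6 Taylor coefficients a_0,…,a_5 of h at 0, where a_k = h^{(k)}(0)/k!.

L = (4 + 6·x + 6·x^2) + (-1 - x + 3·x^2 + 2·x^3)·Dx  (order 1).
h: a_k = 3, 12, 27, 60, 120, 234, …
ICs: h(0) = 3.

f: a_k = 3, 3, 3, 3, 3, 3, …
Change of var in L_f (x↦r) gives L₀.
h=h₀': d/dx-closure on L₀ ⇒ L.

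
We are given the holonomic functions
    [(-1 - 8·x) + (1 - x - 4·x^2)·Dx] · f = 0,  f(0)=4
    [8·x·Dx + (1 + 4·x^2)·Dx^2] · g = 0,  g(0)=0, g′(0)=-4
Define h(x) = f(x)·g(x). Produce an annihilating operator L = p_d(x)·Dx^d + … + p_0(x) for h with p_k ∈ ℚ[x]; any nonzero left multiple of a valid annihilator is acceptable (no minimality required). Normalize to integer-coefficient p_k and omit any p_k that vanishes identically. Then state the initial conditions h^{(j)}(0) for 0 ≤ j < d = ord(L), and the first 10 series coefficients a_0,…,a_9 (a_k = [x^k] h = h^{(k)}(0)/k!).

L = (8 + 8·x + 96·x^2) + (2 + 8·x + 16·x^2 + 96·x^3)·Dx + (-1 + x + 4·x^3 + 16·x^4)·Dx^2  (order 2).
h: a_k = 0, -16, -16, -176/3, -368/3, -6128/15, -4496/5, -50128/21, -628304/105, -5035952/315, …
ICs: h(0) = 0, h′(0) = -16.

f: a_k = 4, 4, 20, 36, 116, 260, 724, 1764, 4660, 11716, …
g: a_k = 0, -4, 0, 16/3, 0, -64/5, 0, 256/7, 0, -1024/9, …
h₀=f·g: eliminate ⇒ L₀, order ≤ 1·2.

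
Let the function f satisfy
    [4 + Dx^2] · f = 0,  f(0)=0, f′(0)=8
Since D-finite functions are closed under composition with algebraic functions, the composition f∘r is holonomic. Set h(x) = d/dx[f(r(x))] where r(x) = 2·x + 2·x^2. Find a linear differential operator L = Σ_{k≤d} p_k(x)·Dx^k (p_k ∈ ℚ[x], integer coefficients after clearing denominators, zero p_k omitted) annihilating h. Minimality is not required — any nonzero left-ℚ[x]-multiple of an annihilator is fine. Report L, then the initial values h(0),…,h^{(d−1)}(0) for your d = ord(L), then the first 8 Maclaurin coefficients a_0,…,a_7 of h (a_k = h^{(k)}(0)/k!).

L = (28 + 128·x + 384·x^2 + 512·x^3 + 256·x^4) + (-6 - 12·x)·Dx + (1 + 4·x + 4·x^2)·Dx^2  (order 2).
h: a_k = 16, 32, -128, -512, -1408/3, 768, 103424/45, 90112/45, …
ICs: h(0) = 16, h′(0) = 32.

f: a_k = 0, 8, 0, -16/3, 0, 16/15, 0, -32/315, …
Change of var in L_f (x↦r) gives L₀.
h₀' ⇒ L via d/dx closure of L₀.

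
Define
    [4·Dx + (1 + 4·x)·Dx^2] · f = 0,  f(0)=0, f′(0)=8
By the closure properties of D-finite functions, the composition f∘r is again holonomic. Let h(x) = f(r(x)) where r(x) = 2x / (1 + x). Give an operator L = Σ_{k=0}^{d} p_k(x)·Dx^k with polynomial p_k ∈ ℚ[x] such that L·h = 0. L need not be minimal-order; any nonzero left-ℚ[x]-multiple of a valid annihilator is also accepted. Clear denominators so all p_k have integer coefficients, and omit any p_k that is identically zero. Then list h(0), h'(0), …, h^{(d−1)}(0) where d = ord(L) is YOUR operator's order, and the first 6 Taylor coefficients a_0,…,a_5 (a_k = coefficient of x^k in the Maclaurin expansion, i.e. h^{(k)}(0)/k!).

f: a_k = 0, 8, -16, 128/3, -128, 2048/5, …
Change of var in L_f (x↦r) gives L₀.
L = (10 + 18·x)·Dx + (1 + 10·x + 9·x^2)·Dx^2  (order 2).
h: a_k = 0, 16, -80, 1456/3, -3280, 118096/5, …
ICs: h(0) = 0, h′(0) = 16.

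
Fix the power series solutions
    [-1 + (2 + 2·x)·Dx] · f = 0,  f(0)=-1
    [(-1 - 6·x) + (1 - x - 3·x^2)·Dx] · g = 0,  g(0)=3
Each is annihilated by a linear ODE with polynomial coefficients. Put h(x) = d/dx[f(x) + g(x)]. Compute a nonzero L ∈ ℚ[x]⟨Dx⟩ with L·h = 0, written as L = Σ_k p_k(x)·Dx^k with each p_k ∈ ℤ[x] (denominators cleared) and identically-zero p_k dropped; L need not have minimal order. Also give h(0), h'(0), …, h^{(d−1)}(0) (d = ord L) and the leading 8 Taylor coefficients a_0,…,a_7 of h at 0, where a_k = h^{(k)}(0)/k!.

f: a_k = -1, -1/2, 1/8, -1/16, 5/128, -7/256, 21/1024, -33/2048, …
g: a_k = 3, 3, 12, 21, 57, 120, 291, 651, …
f+g: L₀ = lclm(L_f,L_g), ord ≤ 1+1.
h₀' ⇒ L via d/dx closure of L₀.
L = (-108 - 690·x - 1260·x^2 - 1620·x^3 - 810·x^4) + (-165 - 1476·x - 3819·x^2 - 6408·x^3 - 6345·x^4 - 2430·x^5)·Dx + (34 + 114·x + 134·x^2 - 378·x^3 - 1422·x^4 - 1530·x^5 - 540·x^6)·Dx^2  (order 2).
h: a_k = 5/2, 97/4, 1005/16, 7301/32, 153565/256, 894015/512, 9332505/2048, 49938861/4096, …
ICs: h(0) = 5/2, h′(0) = 97/4.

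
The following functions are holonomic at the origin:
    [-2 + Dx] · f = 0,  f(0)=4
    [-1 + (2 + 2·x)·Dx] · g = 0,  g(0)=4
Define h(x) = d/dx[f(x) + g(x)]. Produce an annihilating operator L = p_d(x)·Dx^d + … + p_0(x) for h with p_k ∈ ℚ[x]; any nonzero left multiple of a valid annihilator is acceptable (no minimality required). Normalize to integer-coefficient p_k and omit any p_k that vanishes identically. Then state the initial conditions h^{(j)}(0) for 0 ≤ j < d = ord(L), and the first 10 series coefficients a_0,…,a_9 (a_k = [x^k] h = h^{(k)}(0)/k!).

f: a_k = 4, 8, 8, 16/3, 8/3, 16/15, 16/45, 32/315, 8/315, 16/2835, …
g: a_k = 4, 2, -1/2, 1/4, -5/32, 7/64, -21/256, 33/512, -429/8192, 715/16384, …
Sum ⇒ L₀ = lclm(L_f,L_g) in ℚ(x)⟨Dx⟩.
h₀' ⇒ L via d/dx closure of L₀.
L = (-14 - 8·x) + (-13 - 32·x - 16·x^2)·Dx + (10 + 18·x + 8·x^2)·Dx^2  (order 2).
h: a_k = 10, 15, 67/4, 241/24, 1129/192, 3151/1920, 26779/23040, -69599/322560, 2289169/5160960, -33410849/92897280, …
ICs: h(0) = 10, h′(0) = 15.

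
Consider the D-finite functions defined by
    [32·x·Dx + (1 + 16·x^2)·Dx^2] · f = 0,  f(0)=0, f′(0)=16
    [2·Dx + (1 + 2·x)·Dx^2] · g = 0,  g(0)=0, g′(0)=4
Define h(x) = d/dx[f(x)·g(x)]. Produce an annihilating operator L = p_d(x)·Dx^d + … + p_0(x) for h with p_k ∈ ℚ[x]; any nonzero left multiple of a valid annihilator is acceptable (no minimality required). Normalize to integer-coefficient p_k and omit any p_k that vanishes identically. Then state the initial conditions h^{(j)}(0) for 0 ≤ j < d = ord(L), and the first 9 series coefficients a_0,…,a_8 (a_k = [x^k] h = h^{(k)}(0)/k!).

f: a_k = 0, 16, 0, -256/3, 0, 4096/5, 0, -65536/7, 0, …
g: a_k = 0, 4, -4, 16/3, -8, 64/5, -64/3, 256/7, -64, …
L₀ := L_f ⊗_s L_g (sym. prod.), ord ≤ 4.
Derive L from L₀ (diff closure).
L = (2304 + 8960·x + 114688·x^2 + 552960·x^3 + 983040·x^4 + 851968·x^5 + 1048576·x^7) + (1032 + 14720·x + 111872·x^2 + 616448·x^3 + 1884160·x^4 + 3047424·x^5 + 2293760·x^6 + 1572864·x^7 + 3670016·x^8)·Dx + (72 + 2512·x + 19968·x^2 + 99072·x^3 + 393216·x^4 + 1019904·x^5 + 1572864·x^6 + 1376256·x^7 + 1572864·x^8 + 2097152·x^9)·Dx^2 + (17 + 132·x + 964·x^2 + 4864·x^3 + 18432·x^4 + 55296·x^5 + 129024·x^6 + 196608·x^7 + 196608·x^8 + 262144·x^9 + 262144·x^10)·Dx^3  (order 3).
h: a_k = 0, 128, -192, -1024, 3200/3, 272384/15, -308224/15, -1343488/5, 9982976/35, …
ICs: h(0) = 0, h′(0) = 128, h′′(0) = -384.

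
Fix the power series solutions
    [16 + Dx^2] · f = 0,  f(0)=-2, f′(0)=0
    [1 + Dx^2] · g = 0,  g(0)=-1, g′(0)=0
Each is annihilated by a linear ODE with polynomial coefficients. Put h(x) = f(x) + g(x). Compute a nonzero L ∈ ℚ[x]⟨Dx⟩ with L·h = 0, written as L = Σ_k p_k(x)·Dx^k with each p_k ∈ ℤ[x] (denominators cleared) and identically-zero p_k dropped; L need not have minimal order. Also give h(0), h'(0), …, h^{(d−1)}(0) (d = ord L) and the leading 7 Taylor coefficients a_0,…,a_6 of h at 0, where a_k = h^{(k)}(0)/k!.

L = 16 + 17·Dx^2 + Dx^4  (order 4).
h: a_k = -3, 0, 33/2, 0, -171/8, 0, 2731/240, …
ICs: h(0) = -3, h′(0) = 0, h′′(0) = 33, h′′′(0) = 0.

f: a_k = -2, 0, 16, 0, -64/3, 0, 512/45, …
g: a_k = -1, 0, 1/2, 0, -1/24, 0, 1/720, …
h₀=f+g: left-lcm gives L₀, ord ≤ 4.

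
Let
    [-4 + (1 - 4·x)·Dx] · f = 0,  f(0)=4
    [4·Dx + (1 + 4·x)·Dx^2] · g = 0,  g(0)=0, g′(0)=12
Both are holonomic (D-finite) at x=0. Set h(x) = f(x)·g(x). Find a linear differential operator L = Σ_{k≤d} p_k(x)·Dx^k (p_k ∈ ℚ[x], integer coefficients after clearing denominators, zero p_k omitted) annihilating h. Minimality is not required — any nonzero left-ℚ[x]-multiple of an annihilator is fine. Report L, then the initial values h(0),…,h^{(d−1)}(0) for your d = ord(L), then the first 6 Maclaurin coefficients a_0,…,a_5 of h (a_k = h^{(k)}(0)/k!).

f: a_k = 4, 16, 64, 256, 1024, 4096, …
g: a_k = 0, 12, -24, 64, -192, 3072/5, …
Sym-product of L_f,L_g gives L₀ (≤ ord 2).
L = 16 + (4 + 48·x)·Dx + (-1 + 16·x^2)·Dx^2  (order 2).
h: a_k = 0, 48, 96, 640, 1792, 48128/5, …
ICs: h(0) = 0, h′(0) = 48.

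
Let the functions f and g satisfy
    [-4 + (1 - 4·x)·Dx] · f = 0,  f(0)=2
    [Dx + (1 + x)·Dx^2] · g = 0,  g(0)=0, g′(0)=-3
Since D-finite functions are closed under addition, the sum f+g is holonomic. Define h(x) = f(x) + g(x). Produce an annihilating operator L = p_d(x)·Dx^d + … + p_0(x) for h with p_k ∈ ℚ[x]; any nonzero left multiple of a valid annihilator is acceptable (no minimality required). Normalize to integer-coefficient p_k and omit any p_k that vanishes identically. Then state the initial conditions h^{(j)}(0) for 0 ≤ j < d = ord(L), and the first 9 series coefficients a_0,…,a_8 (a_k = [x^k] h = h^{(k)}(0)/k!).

f: a_k = 2, 8, 32, 128, 512, 2048, 8192, 32768, 131072, …
g: a_k = 0, -3, 3/2, -1, 3/4, -3/5, 1/2, -3/7, 3/8, …
L₀ := lclm(L_f,L_g); ord L₀ ≤ 1+2.
L = (112 + 32·x)·Dx + (94 + 208·x + 64·x^2)·Dx^2 + (-9 + 23·x + 48·x^2 + 16·x^3)·Dx^3  (order 3).
h: a_k = 2, 5, 67/2, 127, 2051/4, 10237/5, 16385/2, 229373/7, 1048579/8, …
ICs: h(0) = 2, h′(0) = 5, h′′(0) = 67.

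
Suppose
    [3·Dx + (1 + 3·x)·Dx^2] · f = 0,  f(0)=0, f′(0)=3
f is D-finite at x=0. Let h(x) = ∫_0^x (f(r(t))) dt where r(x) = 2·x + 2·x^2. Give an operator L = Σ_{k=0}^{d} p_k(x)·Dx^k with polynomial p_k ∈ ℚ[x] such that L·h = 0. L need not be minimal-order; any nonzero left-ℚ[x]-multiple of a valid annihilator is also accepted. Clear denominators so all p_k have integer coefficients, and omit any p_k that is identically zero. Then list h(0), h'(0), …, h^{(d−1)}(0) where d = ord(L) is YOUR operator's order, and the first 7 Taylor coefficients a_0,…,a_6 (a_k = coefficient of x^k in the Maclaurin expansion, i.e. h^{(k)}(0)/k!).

f: a_k = 0, 3, -9/2, 9, -81/4, 243/5, -243/2, …
Change of var in L_f (x↦r) gives L₀.
Integrate: L := L₀·Dx.
L = (4 + 12·x + 12·x^2)·Dx^2 + (1 + 8·x + 18·x^2 + 12·x^3)·Dx^3  (order 3).
h: a_k = 0, 0, 3, -4, 9, -126/5, 396/5, …
ICs: h(0) = 0, h′(0) = 0, h′′(0) = 6.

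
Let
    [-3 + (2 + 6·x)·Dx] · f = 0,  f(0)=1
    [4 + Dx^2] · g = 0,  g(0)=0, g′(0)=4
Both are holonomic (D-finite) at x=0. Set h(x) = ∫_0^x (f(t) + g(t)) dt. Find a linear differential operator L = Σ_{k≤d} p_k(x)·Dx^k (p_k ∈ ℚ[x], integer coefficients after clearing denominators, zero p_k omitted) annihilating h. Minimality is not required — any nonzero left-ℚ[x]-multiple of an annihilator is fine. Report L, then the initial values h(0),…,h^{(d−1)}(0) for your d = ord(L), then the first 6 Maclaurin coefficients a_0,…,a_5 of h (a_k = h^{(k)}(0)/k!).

f: a_k = 1, 3/2, -9/8, 27/16, -405/128, 1701/256, …
g: a_k = 0, 4, 0, -8/3, 0, 8/15, …
Sum ⇒ L₀ = lclm(L_f,L_g) in ℚ(x)⟨Dx⟩.
h=∫h₀ ⇒ L = L₀·Dx.
L = (-516 - 1152·x - 1728·x^2)·Dx + (56 + 936·x + 3456·x^2 + 3456·x^3)·Dx^2 + (-129 - 288·x - 432·x^2)·Dx^3 + (14 + 234·x + 864·x^2 + 864·x^3)·Dx^4  (order 4).
h: a_k = 0, 1, 11/4, -3/8, -47/192, -81/128, …
ICs: h(0) = 0, h′(0) = 1, h′′(0) = 11/2, h′′′(0) = -9/4.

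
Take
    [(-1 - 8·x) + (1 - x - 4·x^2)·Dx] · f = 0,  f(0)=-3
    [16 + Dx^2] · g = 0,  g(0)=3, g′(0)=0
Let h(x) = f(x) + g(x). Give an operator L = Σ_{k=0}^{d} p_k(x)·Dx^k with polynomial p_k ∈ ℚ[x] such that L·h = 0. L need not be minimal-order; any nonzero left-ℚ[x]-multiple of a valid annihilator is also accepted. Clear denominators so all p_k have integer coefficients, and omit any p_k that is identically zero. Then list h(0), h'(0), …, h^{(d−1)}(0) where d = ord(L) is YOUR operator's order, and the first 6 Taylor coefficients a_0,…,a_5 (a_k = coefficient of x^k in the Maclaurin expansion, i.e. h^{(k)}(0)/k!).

L = (560 + 4608·x + 1664·x^2 + 6144·x^3 + 10240·x^4 + 16384·x^5) + (-208 + 272·x + 896·x^2 - 1408·x^3 - 1536·x^4 + 6144·x^5 + 8192·x^6)·Dx + (35 + 288·x + 104·x^2 + 384·x^3 + 640·x^4 + 1024·x^5)·Dx^2 + (-13 + 17·x + 56·x^2 - 88·x^3 - 96·x^4 + 384·x^5 + 512·x^6)·Dx^3  (order 3).
h: a_k = 0, -3, -39, -27, -55, -195, …
ICs: h(0) = 0, h′(0) = -3, h′′(0) = -78.

f: a_k = -3, -3, -15, -27, -87, -195, …
g: a_k = 3, 0, -24, 0, 32, 0, …
h₀=f+g: left-lcm gives L₀, ord ≤ 3.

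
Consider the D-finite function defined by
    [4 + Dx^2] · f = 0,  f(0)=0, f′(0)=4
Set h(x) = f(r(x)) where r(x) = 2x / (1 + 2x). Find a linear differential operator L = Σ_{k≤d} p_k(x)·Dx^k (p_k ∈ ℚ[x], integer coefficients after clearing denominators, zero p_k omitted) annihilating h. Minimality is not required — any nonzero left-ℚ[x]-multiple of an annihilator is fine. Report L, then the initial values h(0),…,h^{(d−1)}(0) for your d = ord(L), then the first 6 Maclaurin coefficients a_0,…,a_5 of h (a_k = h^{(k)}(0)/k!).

f: a_k = 0, 4, 0, -8/3, 0, 8/15, …
L₀ from L_f via x↦r, Dx↦r'^{-1}Dx.
L = 16 + (4 + 24·x + 48·x^2 + 32·x^3)·Dx + (1 + 8·x + 24·x^2 + 32·x^3 + 16·x^4)·Dx^2  (order 2).
h: a_k = 0, 8, -16, 32/3, 64, -5504/15, …
ICs: h(0) = 0, h′(0) = 8.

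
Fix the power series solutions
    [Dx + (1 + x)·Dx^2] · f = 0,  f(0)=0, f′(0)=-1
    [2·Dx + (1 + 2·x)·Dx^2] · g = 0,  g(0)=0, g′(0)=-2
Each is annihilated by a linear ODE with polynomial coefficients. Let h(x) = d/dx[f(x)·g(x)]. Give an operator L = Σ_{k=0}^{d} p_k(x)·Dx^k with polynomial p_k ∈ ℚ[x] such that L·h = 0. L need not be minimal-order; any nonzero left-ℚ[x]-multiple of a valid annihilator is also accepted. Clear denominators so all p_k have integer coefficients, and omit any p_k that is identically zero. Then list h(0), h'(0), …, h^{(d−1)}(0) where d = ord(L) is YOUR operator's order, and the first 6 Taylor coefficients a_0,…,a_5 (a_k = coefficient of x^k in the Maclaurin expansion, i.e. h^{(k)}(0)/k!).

f: a_k = 0, -1, 1/2, -1/3, 1/4, -1/5, …
g: a_k = 0, -2, 2, -8/3, 4, -32/5, …
Product ⇒ symmetric product L₀, ord ≤ 4.
Derive L from L₀ (diff closure).
L = (20 + 48·x + 32·x^2) + (66 + 268·x + 360·x^2 + 160·x^3)·Dx + (32 + 180·x + 372·x^2 + 336·x^3 + 112·x^4)·Dx^2 + (3 + 22·x + 63·x^2 + 88·x^3 + 60·x^4 + 16·x^5)·Dx^3  (order 3).
h: a_k = 0, 4, -9, 52/3, -65/2, 917/15, …
ICs: h(0) = 0, h′(0) = 4, h′′(0) = -18.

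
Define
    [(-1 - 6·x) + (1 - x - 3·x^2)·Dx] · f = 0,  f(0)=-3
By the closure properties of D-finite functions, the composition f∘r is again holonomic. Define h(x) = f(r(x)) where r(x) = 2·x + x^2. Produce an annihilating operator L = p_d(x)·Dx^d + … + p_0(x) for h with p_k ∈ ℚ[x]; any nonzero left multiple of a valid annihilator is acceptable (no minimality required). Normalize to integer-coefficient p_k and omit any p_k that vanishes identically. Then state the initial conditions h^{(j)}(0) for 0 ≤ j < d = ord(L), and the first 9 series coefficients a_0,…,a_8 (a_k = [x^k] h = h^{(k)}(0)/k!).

L = (2 + 26·x + 36·x^2 + 12·x^3) + (-1 + 2·x + 13·x^2 + 12·x^3 + 3·x^4)·Dx  (order 1).
h: a_k = -3, -6, -51, -216, -1176, -5790, -29613, -149256, -756489, …
ICs: h(0) = -3.

f: a_k = -3, -3, -12, -21, -57, -120, -291, -651, -1524, …
h₀=f(r): pull back L_f along r ⇒ L₀.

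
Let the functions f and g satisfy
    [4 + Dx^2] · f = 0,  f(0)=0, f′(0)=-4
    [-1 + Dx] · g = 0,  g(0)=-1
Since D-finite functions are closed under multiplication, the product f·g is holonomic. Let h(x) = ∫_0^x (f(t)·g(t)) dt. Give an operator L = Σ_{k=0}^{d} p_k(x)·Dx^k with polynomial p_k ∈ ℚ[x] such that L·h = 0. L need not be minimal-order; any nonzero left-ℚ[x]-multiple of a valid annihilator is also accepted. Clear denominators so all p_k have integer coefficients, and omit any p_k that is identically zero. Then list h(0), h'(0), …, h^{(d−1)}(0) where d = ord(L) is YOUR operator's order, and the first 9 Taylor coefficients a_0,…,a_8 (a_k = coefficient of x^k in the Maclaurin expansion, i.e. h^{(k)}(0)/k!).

L = 5·Dx - 2·Dx^2 + Dx^3  (order 3).
h: a_k = 0, 0, 2, 4/3, -1/6, -2/5, -19/180, 11/630, 139/10080, …
ICs: h(0) = 0, h′(0) = 0, h′′(0) = 4.

f: a_k = 0, -4, 0, 8/3, 0, -8/15, 0, 16/315, 0, …
g: a_k = -1, -1, -1/2, -1/6, -1/24, -1/120, -1/720, -1/5040, -1/40320, …
Sym-product of L_f,L_g gives L₀ (≤ ord 2).
h=∫h₀ ⇒ L = L₀·Dx.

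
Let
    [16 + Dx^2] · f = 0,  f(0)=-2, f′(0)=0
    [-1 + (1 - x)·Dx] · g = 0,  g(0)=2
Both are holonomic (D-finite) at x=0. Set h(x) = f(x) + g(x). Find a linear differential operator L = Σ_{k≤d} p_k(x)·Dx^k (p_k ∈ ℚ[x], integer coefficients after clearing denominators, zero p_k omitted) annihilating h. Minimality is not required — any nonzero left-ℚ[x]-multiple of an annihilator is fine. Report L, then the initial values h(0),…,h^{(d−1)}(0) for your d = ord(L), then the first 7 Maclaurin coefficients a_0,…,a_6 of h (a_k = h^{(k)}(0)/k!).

f: a_k = -2, 0, 16, 0, -64/3, 0, 512/45, …
g: a_k = 2, 2, 2, 2, 2, 2, 2, …
L₀ := lclm(L_f,L_g); ord L₀ ≤ 2+1.
L = (-176 + 256·x - 128·x^2) + (144 - 400·x + 384·x^2 - 128·x^3)·Dx + (-11 + 16·x - 8·x^2)·Dx^2 + (9 - 25·x + 24·x^2 - 8·x^3)·Dx^3  (order 3).
h: a_k = 0, 2, 18, 2, -58/3, 2, 602/45, …
ICs: h(0) = 0, h′(0) = 2, h′′(0) = 36.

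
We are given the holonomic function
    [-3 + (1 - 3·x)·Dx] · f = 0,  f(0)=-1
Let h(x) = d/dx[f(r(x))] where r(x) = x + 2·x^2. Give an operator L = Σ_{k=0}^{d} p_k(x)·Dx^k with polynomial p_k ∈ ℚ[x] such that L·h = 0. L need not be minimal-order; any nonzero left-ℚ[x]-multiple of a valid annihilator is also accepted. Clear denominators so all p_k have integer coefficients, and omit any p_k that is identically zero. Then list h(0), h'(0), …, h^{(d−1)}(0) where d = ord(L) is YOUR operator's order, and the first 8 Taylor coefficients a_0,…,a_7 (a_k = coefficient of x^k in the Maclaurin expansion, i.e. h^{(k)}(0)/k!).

L = (10 + 36·x + 72·x^2) + (-1 - x + 18·x^2 + 24·x^3)·Dx  (order 1).
h: a_k = -3, -30, -189, -1116, -6075, -31914, -162729, -813240, …
ICs: h(0) = -3.

f: a_k = -1, -3, -9, -27, -81, -243, -729, -2187, …
L₀ from L_f via x↦r, Dx↦r'^{-1}Dx.
Derive L from L₀ (diff closure).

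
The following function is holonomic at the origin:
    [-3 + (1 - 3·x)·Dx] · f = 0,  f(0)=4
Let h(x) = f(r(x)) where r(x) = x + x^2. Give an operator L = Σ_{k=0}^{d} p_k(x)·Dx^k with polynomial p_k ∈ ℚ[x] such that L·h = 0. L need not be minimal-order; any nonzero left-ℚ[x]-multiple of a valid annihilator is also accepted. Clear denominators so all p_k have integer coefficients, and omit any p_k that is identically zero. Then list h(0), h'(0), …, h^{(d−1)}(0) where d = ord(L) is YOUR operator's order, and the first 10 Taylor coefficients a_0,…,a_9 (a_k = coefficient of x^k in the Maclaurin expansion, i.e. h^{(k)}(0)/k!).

L = (3 + 6·x) + (-1 + 3·x + 3·x^2)·Dx  (order 1).
h: a_k = 4, 12, 48, 180, 684, 2592, 9828, 37260, 141264, 535572, …
ICs: h(0) = 4.

f: a_k = 4, 12, 36, 108, 324, 972, 2916, 8748, 26244, 78732, …
Change of var in L_f (x↦r) gives L₀.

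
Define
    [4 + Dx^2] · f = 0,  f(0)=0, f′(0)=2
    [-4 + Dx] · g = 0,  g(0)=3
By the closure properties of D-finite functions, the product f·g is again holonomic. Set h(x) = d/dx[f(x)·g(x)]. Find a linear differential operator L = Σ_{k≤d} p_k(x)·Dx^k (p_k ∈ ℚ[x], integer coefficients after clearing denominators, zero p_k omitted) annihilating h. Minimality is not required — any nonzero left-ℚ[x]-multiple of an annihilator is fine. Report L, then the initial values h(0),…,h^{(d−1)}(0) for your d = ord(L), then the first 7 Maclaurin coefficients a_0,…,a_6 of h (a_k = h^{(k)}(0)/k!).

f: a_k = 0, 2, 0, -4/3, 0, 4/15, 0, …
g: a_k = 3, 12, 24, 32, 32, 128/5, 256/15, …
f·g: L₀ = L_f ⊗_s L_g, ord ≤ 2·1.
h₀' ⇒ L via d/dx closure of L₀.
L = 20 - 8·Dx + Dx^2  (order 2).
h: a_k = 6, 48, 132, 192, 164, 352/5, -232/15, …
ICs: h(0) = 6, h′(0) = 48.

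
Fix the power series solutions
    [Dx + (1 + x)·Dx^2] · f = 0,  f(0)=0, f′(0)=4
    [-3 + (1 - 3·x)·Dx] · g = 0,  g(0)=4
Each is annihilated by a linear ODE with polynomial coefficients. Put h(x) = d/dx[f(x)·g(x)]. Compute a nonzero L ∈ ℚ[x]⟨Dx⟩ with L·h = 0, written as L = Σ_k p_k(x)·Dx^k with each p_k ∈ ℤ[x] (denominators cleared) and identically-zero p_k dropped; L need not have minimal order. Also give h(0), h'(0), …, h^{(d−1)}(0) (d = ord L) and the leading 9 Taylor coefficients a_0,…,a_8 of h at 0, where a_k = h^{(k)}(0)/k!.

f: a_k = 0, 4, -2, 4/3, -1, 4/5, -2/3, 4/7, -1/2, …
g: a_k = 4, 12, 36, 108, 324, 972, 2916, 8748, 26244, …
f·g: L₀ = L_f ⊗_s L_g, ord ≤ 2·1.
h=h₀': d/dx-closure on L₀ ⇒ L.
L = 12 + (7 + 15·x)·Dx + (-1 + 2·x + 3·x^2)·Dx^2  (order 2).
h: a_k = 16, 80, 376, 1488, 5596, 100648/5, 352348/5, 8455792/35, 28538858/35, …
ICs: h(0) = 16, h′(0) = 80.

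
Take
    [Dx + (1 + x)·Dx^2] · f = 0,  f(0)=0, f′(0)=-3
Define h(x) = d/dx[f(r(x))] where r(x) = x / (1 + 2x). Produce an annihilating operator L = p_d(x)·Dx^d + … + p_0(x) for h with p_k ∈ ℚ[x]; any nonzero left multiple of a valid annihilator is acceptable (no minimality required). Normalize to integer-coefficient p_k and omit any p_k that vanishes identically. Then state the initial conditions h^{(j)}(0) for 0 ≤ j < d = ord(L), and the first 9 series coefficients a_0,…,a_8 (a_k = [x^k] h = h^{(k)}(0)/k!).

L = (5 + 12·x) + (1 + 5·x + 6·x^2)·Dx  (order 1).
h: a_k = -3, 15, -57, 195, -633, 1995, -6177, 18915, -57513, …
ICs: h(0) = -3.

f: a_k = 0, -3, 3/2, -1, 3/4, -3/5, 1/2, -3/7, 3/8, …
f∘r: x↦r, Dx↦Dx/r' in L_f ⇒ L₀.
h₀' ⇒ L via d/dx closure of L₀.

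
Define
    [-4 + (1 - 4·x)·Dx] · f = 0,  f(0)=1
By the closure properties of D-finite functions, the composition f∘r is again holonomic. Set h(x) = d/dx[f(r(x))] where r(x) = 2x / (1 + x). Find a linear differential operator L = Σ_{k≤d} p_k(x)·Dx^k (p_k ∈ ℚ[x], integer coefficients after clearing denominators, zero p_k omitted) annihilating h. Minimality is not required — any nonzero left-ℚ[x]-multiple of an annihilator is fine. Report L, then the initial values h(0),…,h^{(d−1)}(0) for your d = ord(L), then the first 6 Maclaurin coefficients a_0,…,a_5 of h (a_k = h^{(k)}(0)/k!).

f: a_k = 1, 4, 16, 64, 256, 1024, …
Substitute x→r, Dx→(1/r')Dx; clear ⇒ L₀.
h₀' ⇒ L via d/dx closure of L₀.
L = 14 + (-1 + 7·x)·Dx  (order 1).
h: a_k = 8, 112, 1176, 10976, 96040, 806736, …
ICs: h(0) = 8.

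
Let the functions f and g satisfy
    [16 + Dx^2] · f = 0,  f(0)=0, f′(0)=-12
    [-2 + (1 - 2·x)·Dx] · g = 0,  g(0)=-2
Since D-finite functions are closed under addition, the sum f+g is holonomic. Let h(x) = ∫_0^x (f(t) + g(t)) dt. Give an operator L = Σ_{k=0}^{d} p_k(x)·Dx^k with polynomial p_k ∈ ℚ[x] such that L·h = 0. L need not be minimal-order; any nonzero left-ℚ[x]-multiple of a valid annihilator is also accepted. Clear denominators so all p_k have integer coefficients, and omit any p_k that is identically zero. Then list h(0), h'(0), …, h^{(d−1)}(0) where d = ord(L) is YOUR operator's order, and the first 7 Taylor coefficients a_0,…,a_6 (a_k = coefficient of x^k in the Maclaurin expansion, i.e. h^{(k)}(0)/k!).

f: a_k = 0, -12, 0, 32, 0, -128/5, 0, …
g: a_k = -2, -4, -8, -16, -32, -64, -128, …
f+g: L₀ = lclm(L_f,L_g), ord ≤ 2+1.
h=∫h₀ ⇒ L = L₀·Dx.
L = (-160 + 256·x - 256·x^2)·Dx + (48 - 224·x + 384·x^2 - 256·x^3)·Dx^2 + (-10 + 16·x - 16·x^2)·Dx^3 + (3 - 14·x + 24·x^2 - 16·x^3)·Dx^4  (order 4).
h: a_k = 0, -2, -8, -8/3, 4, -32/5, -224/15, …
ICs: h(0) = 0, h′(0) = -2, h′′(0) = -16, h′′′(0) = -16.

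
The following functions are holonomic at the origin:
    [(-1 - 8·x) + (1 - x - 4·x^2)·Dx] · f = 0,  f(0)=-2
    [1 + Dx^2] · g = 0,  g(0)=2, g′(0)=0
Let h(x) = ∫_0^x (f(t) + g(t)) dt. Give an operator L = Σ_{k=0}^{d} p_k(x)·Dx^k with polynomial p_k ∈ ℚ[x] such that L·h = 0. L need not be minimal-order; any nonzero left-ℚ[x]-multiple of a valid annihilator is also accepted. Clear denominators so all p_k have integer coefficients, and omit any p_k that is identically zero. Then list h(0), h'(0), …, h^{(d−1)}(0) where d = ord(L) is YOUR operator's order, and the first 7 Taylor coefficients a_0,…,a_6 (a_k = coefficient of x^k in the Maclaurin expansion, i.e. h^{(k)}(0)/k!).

f: a_k = -2, -2, -10, -18, -58, -130, -362, …
g: a_k = 2, 0, -1, 0, 1/12, 0, -1/360, …
h₀=f+g: left-lcm gives L₀, ord ≤ 3.
h=∫h₀ ⇒ L = L₀·Dx.
L = (55 + 486·x + 553·x^2 + 1488·x^3 + 80·x^4 + 128·x^5)·Dx + (-11 - 11·x - 23·x^2 + 169·x^3 + 348·x^4 + 48·x^5 + 64·x^6)·Dx^2 + (55 + 486·x + 553·x^2 + 1488·x^3 + 80·x^4 + 128·x^5)·Dx^3 + (-11 - 11·x - 23·x^2 + 169·x^3 + 348·x^4 + 48·x^5 + 64·x^6)·Dx^4  (order 4).
h: a_k = 0, 0, -1, -11/3, -9/2, -139/12, -65/3, …
ICs: h(0) = 0, h′(0) = 0, h′′(0) = -2, h′′′(0) = -22.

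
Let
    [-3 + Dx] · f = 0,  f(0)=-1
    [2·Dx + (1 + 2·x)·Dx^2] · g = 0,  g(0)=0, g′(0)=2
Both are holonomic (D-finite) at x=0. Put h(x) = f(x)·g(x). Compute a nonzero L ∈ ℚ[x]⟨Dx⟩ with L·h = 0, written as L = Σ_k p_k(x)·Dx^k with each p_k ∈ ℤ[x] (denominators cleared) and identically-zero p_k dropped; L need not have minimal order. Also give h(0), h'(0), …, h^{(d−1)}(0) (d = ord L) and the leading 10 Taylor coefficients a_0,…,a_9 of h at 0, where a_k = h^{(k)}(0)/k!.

L = (3 + 18·x) + (-4 - 12·x)·Dx + (1 + 2·x)·Dx^2  (order 2).
h: a_k = 0, -2, -4, -17/3, -4, -83/20, 1/6, -1137/280, 28/5, -218377/20160, …
ICs: h(0) = 0, h′(0) = -2.

f: a_k = -1, -3, -9/2, -9/2, -27/8, -81/40, -81/80, -243/560, -729/4480, -243/4480, …
g: a_k = 0, 2, -2, 8/3, -4, 32/5, -32/3, 128/7, -32, 512/9, …
h₀=f·g: eliminate ⇒ L₀, order ≤ 1·2.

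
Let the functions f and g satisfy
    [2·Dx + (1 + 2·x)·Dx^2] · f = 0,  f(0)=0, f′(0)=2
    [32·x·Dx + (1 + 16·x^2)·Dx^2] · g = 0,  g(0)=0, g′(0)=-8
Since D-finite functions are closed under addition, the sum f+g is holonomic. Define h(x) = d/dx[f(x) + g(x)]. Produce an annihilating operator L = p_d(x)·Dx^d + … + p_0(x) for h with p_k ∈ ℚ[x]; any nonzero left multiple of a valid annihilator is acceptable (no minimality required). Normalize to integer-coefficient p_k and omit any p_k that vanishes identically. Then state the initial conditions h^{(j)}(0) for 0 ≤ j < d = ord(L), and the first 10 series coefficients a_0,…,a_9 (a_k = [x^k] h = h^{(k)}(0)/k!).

L = (-32 - 192·x + 1536·x^2 + 1024·x^3) + (-20 - 64·x + 576·x^2 + 3072·x^3 + 2048·x^4)·Dx + (-1 + 14·x + 32·x^2 + 256·x^3 + 768·x^4 + 512·x^5)·Dx^2  (order 2).
h: a_k = -6, -4, 136, -16, -2016, -64, 32896, -256, -523776, -1024, …
ICs: h(0) = -6, h′(0) = -4.

f: a_k = 0, 2, -2, 8/3, -4, 32/5, -32/3, 128/7, -32, 512/9, …
g: a_k = 0, -8, 0, 128/3, 0, -2048/5, 0, 32768/7, 0, -524288/9, …
f+g: L₀ = lclm(L_f,L_g), ord ≤ 2+2.
h=h₀': d/dx-closure on L₀ ⇒ L.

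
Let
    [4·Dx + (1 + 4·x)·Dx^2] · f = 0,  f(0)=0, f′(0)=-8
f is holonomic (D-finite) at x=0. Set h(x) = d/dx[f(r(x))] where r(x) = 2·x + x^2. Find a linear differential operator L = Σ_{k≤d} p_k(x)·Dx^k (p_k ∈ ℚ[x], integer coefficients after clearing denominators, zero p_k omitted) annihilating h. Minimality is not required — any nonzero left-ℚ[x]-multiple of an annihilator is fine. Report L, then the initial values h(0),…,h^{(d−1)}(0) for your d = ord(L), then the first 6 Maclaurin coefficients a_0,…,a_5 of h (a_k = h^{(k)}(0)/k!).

L = (7 + 8·x + 4·x^2) + (1 + 9·x + 12·x^2 + 4·x^3)·Dx  (order 1).
h: a_k = -16, 112, -832, 6208, -46336, 345856, …
ICs: h(0) = -16.

f: a_k = 0, -8, 16, -128/3, 128, -2048/5, …
Change of var in L_f (x↦r) gives L₀.
h=h₀': d/dx-closure on L₀ ⇒ L.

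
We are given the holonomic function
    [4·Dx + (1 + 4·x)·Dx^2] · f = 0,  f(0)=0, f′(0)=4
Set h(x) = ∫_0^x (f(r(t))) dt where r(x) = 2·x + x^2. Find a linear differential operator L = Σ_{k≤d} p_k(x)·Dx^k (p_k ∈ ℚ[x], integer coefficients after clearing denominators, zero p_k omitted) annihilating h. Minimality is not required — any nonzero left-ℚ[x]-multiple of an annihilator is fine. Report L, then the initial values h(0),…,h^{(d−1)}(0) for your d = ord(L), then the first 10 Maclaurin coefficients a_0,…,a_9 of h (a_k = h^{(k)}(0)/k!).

L = (7 + 8·x + 4·x^2)·Dx^2 + (1 + 9·x + 12·x^2 + 4·x^3)·Dx^3  (order 3).
h: a_k = 0, 0, 4, -28/3, 104/3, -776/5, 11584/15, -12352/3, 161344/7, -1204288/9, …
ICs: h(0) = 0, h′(0) = 0, h′′(0) = 8.

f: a_k = 0, 4, -8, 64/3, -64, 1024/5, -2048/3, 16384/7, -8192, 262144/9, …
h₀=f(r): pull back L_f along r ⇒ L₀.
h=∫h₀ ⇒ L = L₀·Dx.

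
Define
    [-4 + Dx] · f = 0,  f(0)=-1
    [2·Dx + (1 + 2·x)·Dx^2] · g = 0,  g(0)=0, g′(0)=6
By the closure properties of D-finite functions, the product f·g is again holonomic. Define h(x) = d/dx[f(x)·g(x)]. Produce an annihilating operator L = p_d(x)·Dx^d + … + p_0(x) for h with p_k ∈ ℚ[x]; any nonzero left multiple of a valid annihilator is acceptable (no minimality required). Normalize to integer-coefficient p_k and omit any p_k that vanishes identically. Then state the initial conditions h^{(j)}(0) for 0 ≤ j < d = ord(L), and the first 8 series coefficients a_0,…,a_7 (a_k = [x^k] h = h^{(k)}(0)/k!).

L = (16 + 64·x + 128·x^2) + (-8 - 40·x - 64·x^2)·Dx + (1 + 6·x + 8·x^2)·Dx^2  (order 2).
h: a_k = -6, -36, -96, -144, -176, -128, -2176/15, 256/15, …
ICs: h(0) = -6, h′(0) = -36.

f: a_k = -1, -4, -8, -32/3, -32/3, -128/15, -256/45, -1024/315, …
g: a_k = 0, 6, -6, 8, -12, 96/5, -32, 384/7, …
Sym-product of L_f,L_g gives L₀ (≤ ord 2).
h₀' ⇒ L via d/dx closure of L₀.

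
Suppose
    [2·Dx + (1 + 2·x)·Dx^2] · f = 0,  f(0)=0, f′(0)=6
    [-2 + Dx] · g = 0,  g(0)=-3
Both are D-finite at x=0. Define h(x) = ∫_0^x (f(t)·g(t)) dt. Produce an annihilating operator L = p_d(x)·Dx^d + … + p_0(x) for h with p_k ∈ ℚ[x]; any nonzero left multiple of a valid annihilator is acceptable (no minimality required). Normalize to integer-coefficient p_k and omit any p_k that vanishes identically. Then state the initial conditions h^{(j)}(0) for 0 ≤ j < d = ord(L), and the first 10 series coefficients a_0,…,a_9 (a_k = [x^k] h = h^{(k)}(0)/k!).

f: a_k = 0, 6, -6, 8, -12, 96/5, -32, 384/7, -96, 512/3, …
g: a_k = -3, -6, -6, -4, -2, -4/5, -4/15, -8/105, -2/105, -4/945, …
Product ⇒ symmetric product L₀, ord ≤ 2.
h=∫₀ˣh₀: take L = L₀·Dx.
L = 8·x·Dx + (-2 - 8·x)·Dx^2 + (1 + 2·x)·Dx^3  (order 3).
h: a_k = 0, 0, -9, -6, -6, 0, -18/5, 4, -46/7, 464/45, …
ICs: h(0) = 0, h′(0) = 0, h′′(0) = -18.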